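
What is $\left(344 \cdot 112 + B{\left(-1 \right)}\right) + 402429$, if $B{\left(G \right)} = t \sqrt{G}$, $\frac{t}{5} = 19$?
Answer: $440957 + 95 i \approx 4.4096 \cdot 10^{5} + 95.0 i$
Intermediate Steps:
$t = 95$ ($t = 5 \cdot 19 = 95$)
$B{\left(G \right)} = 95 \sqrt{G}$
$\left(344 \cdot 112 + B{\left(-1 \right)}\right) + 402429 = \left(344 \cdot 112 + 95 \sqrt{-1}\right) + 402429 = \left(38528 + 95 i\right) + 402429 = 440957 + 95 i$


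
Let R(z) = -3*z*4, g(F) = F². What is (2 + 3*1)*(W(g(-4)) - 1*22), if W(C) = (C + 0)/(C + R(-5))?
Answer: -2070/19 ≈ -108.95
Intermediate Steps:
R(z) = -12*z
W(C) = C/(60 + C) (W(C) = (C + 0)/(C - 12*(-5)) = C/(C + 60) = C/(60 + C))
(2 + 3*1)*(W(g(-4)) - 1*22) = (2 + 3*1)*((-4)²/(60 + (-4)²) - 1*22) = (2 + 3)*(16/(60 + 16) - 22) = 5*(16/76 - 22) = 5*(16*(1/76) - 22) = 5*(4/19 - 22) = 5*(-414/19) = -2070/19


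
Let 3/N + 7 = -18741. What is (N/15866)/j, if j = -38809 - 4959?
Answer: 3/13019044053824 ≈ 2.3043e-13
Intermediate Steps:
N = -3/18748 (N = 3/(-7 - 18741) = 3/(-18748) = 3*(-1/18748) = -3/18748 ≈ -0.00016002)
j = -43768
(N/15866)/j = -3/18748/15866/(-43768) = -3/18748*1/15866*(-1/43768) = -3/297455768*(-1/43768) = 3/13019044053824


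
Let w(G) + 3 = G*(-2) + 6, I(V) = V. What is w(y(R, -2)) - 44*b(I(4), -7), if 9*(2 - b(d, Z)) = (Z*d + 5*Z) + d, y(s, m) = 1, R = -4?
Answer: -3379/9 ≈ -375.44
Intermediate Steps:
w(G) = 3 - 2*G (w(G) = -3 + (G*(-2) + 6) = -3 + (-2*G + 6) = -3 + (6 - 2*G) = 3 - 2*G)
b(d, Z) = 2 - 5*Z/9 - d/9 - Z*d/9 (b(d, Z) = 2 - ((Z*d + 5*Z) + d)/9 = 2 - ((5*Z + Z*d) + d)/9 = 2 - (d + 5*Z + Z*d)/9 = 2 + (-5*Z/9 - d/9 - Z*d/9) = 2 - 5*Z/9 - d/9 - Z*d/9)
w(y(R, -2)) - 44*b(I(4), -7) = (3 - 2*1) - 44*(2 - 5/9*(-7) - ⅑*4 - ⅑*(-7)*4) = (3 - 2) - 44*(2 + 35/9 - 4/9 + 28/9) = 1 - 44*77/9 = 1 - 3388/9 = -3379/9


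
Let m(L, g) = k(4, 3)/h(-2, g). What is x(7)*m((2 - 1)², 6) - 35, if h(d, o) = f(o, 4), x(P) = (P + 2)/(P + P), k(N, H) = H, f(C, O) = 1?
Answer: -463/14 ≈ -33.071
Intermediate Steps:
x(P) = (2 + P)/(2*P) (x(P) = (2 + P)/((2*P)) = (2 + P)*(1/(2*P)) = (2 + P)/(2*P))
h(d, o) = 1
m(L, g) = 3 (m(L, g) = 3/1 = 3*1 = 3)
x(7)*m((2 - 1)², 6) - 35 = ((½)*(2 + 7)/7)*3 - 35 = ((½)*(⅐)*9)*3 - 35 = (9/14)*3 - 35 = 27/14 - 35 = -463/14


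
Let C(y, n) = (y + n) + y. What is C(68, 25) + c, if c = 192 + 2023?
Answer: 2376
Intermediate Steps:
C(y, n) = n + 2*y (C(y, n) = (n + y) + y = n + 2*y)
c = 2215
C(68, 25) + c = (25 + 2*68) + 2215 = (25 + 136) + 2215 = 161 + 2215 = 2376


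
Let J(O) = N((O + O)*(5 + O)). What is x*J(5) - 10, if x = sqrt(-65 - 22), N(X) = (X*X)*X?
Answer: -10 + 1000000*I*sqrt(87) ≈ -10.0 + 9.3274e+6*I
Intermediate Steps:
N(X) = X**3 (N(X) = X**2*X = X**3)
J(O) = 8*O**3*(5 + O)**3 (J(O) = ((O + O)*(5 + O))**3 = ((2*O)*(5 + O))**3 = (2*O*(5 + O))**3 = 8*O**3*(5 + O)**3)
x = I*sqrt(87) (x = sqrt(-87) = I*sqrt(87) ≈ 9.3274*I)
x*J(5) - 10 = (I*sqrt(87))*(8*5**3*(5 + 5)**3) - 10 = (I*sqrt(87))*(8*125*10**3) - 10 = (I*sqrt(87))*(8*125*1000) - 10 = (I*sqrt(87))*1000000 - 10 = 1000000*I*sqrt(87) - 10 = -10 + 1000000*I*sqrt(87)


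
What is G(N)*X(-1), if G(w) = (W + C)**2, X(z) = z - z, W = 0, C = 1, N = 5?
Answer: 0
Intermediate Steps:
X(z) = 0
G(w) = 1 (G(w) = (0 + 1)**2 = 1**2 = 1)
G(N)*X(-1) = 1*0 = 0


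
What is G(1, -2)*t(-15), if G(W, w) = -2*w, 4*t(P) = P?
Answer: -15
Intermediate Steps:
t(P) = P/4
G(1, -2)*t(-15) = (-2*(-2))*((1/4)*(-15)) = 4*(-15/4) = -15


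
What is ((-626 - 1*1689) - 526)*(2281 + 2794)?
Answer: -14418075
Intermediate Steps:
((-626 - 1*1689) - 526)*(2281 + 2794) = ((-626 - 1689) - 526)*5075 = (-2315 - 526)*5075 = -2841*5075 = -14418075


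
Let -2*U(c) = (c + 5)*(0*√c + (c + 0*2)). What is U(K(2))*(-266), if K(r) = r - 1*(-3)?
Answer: 6650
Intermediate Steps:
K(r) = 3 + r (K(r) = r + 3 = 3 + r)
U(c) = -c*(5 + c)/2 (U(c) = -(c + 5)*(0*√c + (c + 0*2))/2 = -(5 + c)*(0 + (c + 0))/2 = -(5 + c)*(0 + c)/2 = -(5 + c)*c/2 = -c*(5 + c)/2)
U(K(2))*(-266) = -(3 + 2)*(5 + (3 + 2))/2*(-266) = -½*5*(5 + 5)*(-266) = -½*5*10*(-266) = -25*(-266) = 6650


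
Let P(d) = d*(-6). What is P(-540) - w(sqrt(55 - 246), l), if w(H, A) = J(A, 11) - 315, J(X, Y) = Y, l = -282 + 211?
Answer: 3544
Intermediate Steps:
l = -71
w(H, A) = -304 (w(H, A) = 11 - 315 = -304)
P(d) = -6*d
P(-540) - w(sqrt(55 - 246), l) = -6*(-540) - 1*(-304) = 3240 + 304 = 3544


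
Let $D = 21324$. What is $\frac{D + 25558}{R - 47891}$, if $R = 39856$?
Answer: $- \frac{46882}{8035} \approx -5.8347$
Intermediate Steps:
$\frac{D + 25558}{R - 47891} = \frac{21324 + 25558}{39856 - 47891} = \frac{46882}{-8035} = 46882 \left(- \frac{1}{8035}\right) = - \frac{46882}{8035}$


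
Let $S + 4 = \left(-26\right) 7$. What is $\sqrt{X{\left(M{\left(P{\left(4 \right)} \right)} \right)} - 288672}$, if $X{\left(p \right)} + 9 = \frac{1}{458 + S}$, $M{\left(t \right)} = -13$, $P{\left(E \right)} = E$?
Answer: $\frac{i \sqrt{1334860927}}{68} \approx 537.29 i$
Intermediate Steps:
$S = -186$ ($S = -4 - 182 = -186$)
$X{\left(p \right)} = - \frac{2447}{272}$ ($X{\left(p \right)} = -9 + \frac{1}{458 - 186} = -9 + \frac{1}{272} = - \frac{2447}{272}$)
$\sqrt{X{\left(M{\left(P{\left(4 \right)} \right)} \right)} - 288672} = \sqrt{- \frac{2447}{272} - 288672} = \sqrt{- \frac{78521231}{272}} = \frac{i \sqrt{1334860927}}{68}$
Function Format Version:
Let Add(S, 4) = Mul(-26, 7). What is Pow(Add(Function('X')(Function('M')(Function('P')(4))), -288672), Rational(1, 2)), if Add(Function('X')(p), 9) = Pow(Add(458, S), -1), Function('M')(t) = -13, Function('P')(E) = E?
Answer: Mul(Rational(1, 68), I, Pow(1334860927, Rational(1, 2))) ≈ Mul(537.29, I)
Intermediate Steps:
S = -186 (S = Add(-4, Mul(-26, 7)) = Add(-4, -182) = -186)
Function('X')(p) = Rational(-2447, 272) (Function('X')(p) = Add(-9, Pow(Add(458, -186), -1)) = Add(-9, Pow(272, -1)) = Add(-9, Rational(1, 272)) = Rational(-2447, 272))
Pow(Add(Function('X')(Function('M')(Function('P')(4))), -288672), Rational(1, 2)) = Pow(Add(Rational(-2447, 272), -288672), Rational(1, 2)) = Pow(Rational(-78521231, 272), Rational(1, 2)) = Mul(Rational(1, 68), I, Pow(1334860927, Rational(1, 2)))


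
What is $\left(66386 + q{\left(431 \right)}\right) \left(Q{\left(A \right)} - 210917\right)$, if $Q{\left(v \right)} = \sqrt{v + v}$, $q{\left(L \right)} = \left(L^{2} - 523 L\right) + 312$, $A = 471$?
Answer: $-5704461182 + 27046 \sqrt{942} \approx -5.7036 \cdot 10^{9}$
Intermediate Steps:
$q{\left(L \right)} = 312 + L^{2} - 523 L$
$Q{\left(v \right)} = \sqrt{2} \sqrt{v}$ ($Q{\left(v \right)} = \sqrt{2 v} = \sqrt{2} \sqrt{v}$)
$\left(66386 + q{\left(431 \right)}\right) \left(Q{\left(A \right)} - 210917\right) = \left(66386 + \left(312 + 431^{2} - 225413\right)\right) \left(\sqrt{2} \sqrt{471} - 210917\right) = \left(66386 + \left(312 + 185761 - 225413\right)\right) \left(\sqrt{942} - 210917\right) = \left(66386 - 39340\right) \left(-210917 + \sqrt{942}\right) = 27046 \left(-210917 + \sqrt{942}\right) = -5704461182 + 27046 \sqrt{942}$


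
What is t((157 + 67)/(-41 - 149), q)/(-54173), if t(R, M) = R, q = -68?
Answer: 16/735205 ≈ 2.1763e-5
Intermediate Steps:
t((157 + 67)/(-41 - 149), q)/(-54173) = ((157 + 67)/(-41 - 149))/(-54173) = (224/(-190))*(-1/54173) = (224*(-1/190))*(-1/54173) = -112/95*(-1/54173) = 16/735205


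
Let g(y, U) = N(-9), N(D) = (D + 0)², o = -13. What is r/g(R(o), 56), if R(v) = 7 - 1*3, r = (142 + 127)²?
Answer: 72361/81 ≈ 893.35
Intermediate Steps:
r = 72361 (r = 269² = 72361)
R(v) = 4 (R(v) = 7 - 3 = 4)
N(D) = D²
g(y, U) = 81 (g(y, U) = (-9)² = 81)
r/g(R(o), 56) = 72361/81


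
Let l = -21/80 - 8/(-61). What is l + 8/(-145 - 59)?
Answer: -42451/248880 ≈ -0.17057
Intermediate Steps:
l = -641/4880 (l = -21*1/80 - 8*(-1/61) = -21/80 + 8/61 = -641/4880 ≈ -0.13135)
l + 8/(-145 - 59) = -641/4880 + 8/(-145 - 59) = -641/4880 + 8/(-204) = -641/4880 + 8*(-1/204) = -641/4880 - 2/51 = -42451/248880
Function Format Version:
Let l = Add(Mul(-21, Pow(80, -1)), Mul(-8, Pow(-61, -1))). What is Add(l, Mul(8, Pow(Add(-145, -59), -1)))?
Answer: Rational(-42451, 248880) ≈ -0.17057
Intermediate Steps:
l = Rational(-641, 4880) (l = Add(Mul(-21, Rational(1, 80)), Mul(-8, Rational(-1, 61))) = Add(Rational(-21, 80), Rational(8, 61)) = Rational(-641, 4880) ≈ -0.13135)
Add(l, Mul(8, Pow(Add(-145, -59), -1))) = Add(Rational(-641, 4880), Mul(8, Pow(Add(-145, -59), -1))) = Add(Rational(-641, 4880), Mul(8, Pow(-204, -1))) = Add(Rational(-641, 4880), Mul(8, Rational(-1, 204))) = Add(Rational(-641, 4880), Rational(-2, 51)) = Rational(-42451, 248880)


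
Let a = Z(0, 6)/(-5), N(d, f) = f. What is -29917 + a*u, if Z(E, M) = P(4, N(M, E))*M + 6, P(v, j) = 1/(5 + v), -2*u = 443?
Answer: -88865/3 ≈ -29622.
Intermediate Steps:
u = -443/2 (u = -1/2*443 = -443/2 ≈ -221.50)
Z(E, M) = 6 + M/9 (Z(E, M) = M/(5 + 4) + 6 = M/9 + 6 = 6 + M/9)
a = -4/3 (a = (6 + (1/9)*6)/(-5) = (6 + 2/3)*(-1/5) = (20/3)*(-1/5) = -4/3 ≈ -1.3333)
-29917 + a*u = -29917 - 4/3*(-443/2) = -29917 + 886/3 = -88865/3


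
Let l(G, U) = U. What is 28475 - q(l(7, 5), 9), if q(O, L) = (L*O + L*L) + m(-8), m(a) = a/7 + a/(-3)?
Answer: 595297/21 ≈ 28347.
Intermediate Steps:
m(a) = -4*a/21 (m(a) = a*(⅐) + a*(-⅓) = a/7 - a/3 = -4*a/21)
q(O, L) = 32/21 + L² + L*O (q(O, L) = (L*O + L*L) - 4/21*(-8) = (L*O + L²) + 32/21 = (L² + L*O) + 32/21 = 32/21 + L² + L*O)
28475 - q(l(7, 5), 9) = 28475 - (32/21 + 9² + 9*5) = 28475 - (32/21 + 81 + 45) = 28475 - 1*2678/21 = 28475 - 2678/21 = 595297/21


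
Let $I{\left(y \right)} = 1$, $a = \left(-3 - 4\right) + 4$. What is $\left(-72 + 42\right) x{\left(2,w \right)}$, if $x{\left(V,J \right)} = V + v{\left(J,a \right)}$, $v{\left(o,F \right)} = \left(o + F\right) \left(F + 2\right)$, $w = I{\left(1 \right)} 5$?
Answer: $0$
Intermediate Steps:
$a = -3$ ($a = -7 + 4 = -3$)
$w = 5$ ($w = 1 \cdot 5 = 5$)
$v{\left(o,F \right)} = \left(2 + F\right) \left(F + o\right)$ ($v{\left(o,F \right)} = \left(F + o\right) \left(2 + F\right) = \left(2 + F\right) \left(F + o\right)$)
$x{\left(V,J \right)} = 3 + V - J$ ($x{\left(V,J \right)} = V + \left(\left(-3\right)^{2} + 2 \left(-3\right) + 2 J - 3 J\right) = V + \left(9 - 6 + 2 J - 3 J\right) = V - \left(-3 + J\right) = 3 + V - J$)
$\left(-72 + 42\right) x{\left(2,w \right)} = \left(-72 + 42\right) \left(3 + 2 - 5\right) = - 30 \left(3 + 2 - 5\right) = \left(-30\right) 0 = 0$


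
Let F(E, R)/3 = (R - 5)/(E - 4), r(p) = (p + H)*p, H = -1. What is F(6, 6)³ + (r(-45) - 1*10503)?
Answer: -67437/8 ≈ -8429.6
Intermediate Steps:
r(p) = p*(-1 + p) (r(p) = (p - 1)*p = (-1 + p)*p = p*(-1 + p))
F(E, R) = 3*(-5 + R)/(-4 + E) (F(E, R) = 3*((R - 5)/(E - 4)) = 3*((-5 + R)/(-4 + E)) = 3*(-5 + R)/(-4 + E))
F(6, 6)³ + (r(-45) - 1*10503) = (3*(-5 + 6)/(-4 + 6))³ + (-45*(-1 - 45) - 1*10503) = (3*1/2)³ + (-45*(-46) - 10503) = (3*(½)*1)³ + (2070 - 10503) = (3/2)³ - 8433 = 27/8 - 8433 = -67437/8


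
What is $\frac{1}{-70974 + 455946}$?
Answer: $\frac{1}{384972} \approx 2.5976 \cdot 10^{-6}$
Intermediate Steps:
$\frac{1}{-70974 + 455946} = \frac{1}{384972}$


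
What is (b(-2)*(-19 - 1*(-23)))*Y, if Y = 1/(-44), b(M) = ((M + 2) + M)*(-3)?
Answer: -6/11 ≈ -0.54545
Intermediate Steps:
b(M) = -6 - 6*M (b(M) = ((2 + M) + M)*(-3) = (2 + 2*M)*(-3) = -6 - 6*M)
Y = -1/44 ≈ -0.022727
(b(-2)*(-19 - 1*(-23)))*Y = ((-6 - 6*(-2))*(-19 - 1*(-23)))*(-1/44) = ((-6 + 12)*(-19 + 23))*(-1/44) = (6*4)*(-1/44) = 24*(-1/44) = -6/11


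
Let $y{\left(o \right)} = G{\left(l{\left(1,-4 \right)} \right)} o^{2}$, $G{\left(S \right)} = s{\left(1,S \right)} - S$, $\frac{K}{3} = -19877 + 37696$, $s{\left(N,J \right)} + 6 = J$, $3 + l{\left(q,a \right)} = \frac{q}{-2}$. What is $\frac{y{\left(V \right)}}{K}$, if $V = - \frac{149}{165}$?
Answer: $- \frac{44402}{485122275} \approx -9.1527 \cdot 10^{-5}$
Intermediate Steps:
$l{\left(q,a \right)} = -3 - \frac{q}{2}$ ($l{\left(q,a \right)} = -3 + \frac{q}{-2} = -3 + q \left(- \frac{1}{2}\right) = -3 - \frac{q}{2}$)
$s{\left(N,J \right)} = -6 + J$
$K = 53457$ ($K = 3 \left(-19877 + 37696\right) = 3 \cdot 17819 = 53457$)
$V = - \frac{149}{165}$ ($V = \left(-149\right) \frac{1}{165} = - \frac{149}{165} \approx -0.90303$)
$G{\left(S \right)} = -6$ ($G{\left(S \right)} = \left(-6 + S\right) - S = -6$)
$y{\left(o \right)} = - 6 o^{2}$
$\frac{y{\left(V \right)}}{K} = \frac{\left(-6\right) \left(- \frac{149}{165}\right)^{2}}{53457} = \left(-6\right) \frac{22201}{27225} \cdot \frac{1}{53457} = \left(- \frac{44402}{9075}\right) \frac{1}{53457} = - \frac{44402}{485122275}$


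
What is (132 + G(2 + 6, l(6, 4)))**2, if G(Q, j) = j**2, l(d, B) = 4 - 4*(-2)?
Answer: 76176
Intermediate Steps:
l(d, B) = 12 (l(d, B) = 4 + 8 = 12)
(132 + G(2 + 6, l(6, 4)))**2 = (132 + 12**2)**2 = (132 + 144)**2 = 276**2 = 76176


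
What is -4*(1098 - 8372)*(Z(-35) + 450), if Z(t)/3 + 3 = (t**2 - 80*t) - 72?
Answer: 357880800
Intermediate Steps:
Z(t) = -225 - 240*t + 3*t**2 (Z(t) = -9 + 3*((t**2 - 80*t) - 72) = -9 + 3*(-72 + t**2 - 80*t) = -9 + (-216 - 240*t + 3*t**2) = -225 - 240*t + 3*t**2)
-4*(1098 - 8372)*(Z(-35) + 450) = -4*(1098 - 8372)*((-225 - 240*(-35) + 3*(-35)**2) + 450) = -(-29096)*((-225 + 8400 + 3*1225) + 450) = -(-29096)*((-225 + 8400 + 3675) + 450) = -(-29096)*(11850 + 450) = -(-29096)*12300 = -4*(-89470200) = 357880800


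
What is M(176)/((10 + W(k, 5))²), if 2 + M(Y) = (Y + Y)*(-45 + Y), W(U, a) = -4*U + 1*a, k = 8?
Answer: 46110/289 ≈ 159.55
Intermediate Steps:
W(U, a) = a - 4*U (W(U, a) = -4*U + a = a - 4*U)
M(Y) = -2 + 2*Y*(-45 + Y) (M(Y) = -2 + (Y + Y)*(-45 + Y) = -2 + (2*Y)*(-45 + Y) = -2 + 2*Y*(-45 + Y))
M(176)/((10 + W(k, 5))²) = (-2 - 90*176 + 2*176²)/((10 + (5 - 4*8))²) = (-2 - 15840 + 2*30976)/((10 + (5 - 32))²) = (-2 - 15840 + 61952)/((10 - 27)²) = 46110/((-17)²) = 46110/289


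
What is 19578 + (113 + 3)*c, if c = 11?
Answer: 20854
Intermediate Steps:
19578 + (113 + 3)*c = 19578 + (113 + 3)*11 = 19578 + 116*11 = 19578 + 1276 = 20854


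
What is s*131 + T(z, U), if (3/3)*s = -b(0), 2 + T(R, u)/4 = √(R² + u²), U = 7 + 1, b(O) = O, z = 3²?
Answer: -8 + 4*√145 ≈ 40.166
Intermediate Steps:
z = 9
U = 8
T(R, u) = -8 + 4*√(R² + u²)
s = 0 (s = -1*0 = 0)
s*131 + T(z, U) = 0*131 + (-8 + 4*√(9² + 8²)) = 0 + (-8 + 4*√(81 + 64)) = 0 + (-8 + 4*√145) = -8 + 4*√145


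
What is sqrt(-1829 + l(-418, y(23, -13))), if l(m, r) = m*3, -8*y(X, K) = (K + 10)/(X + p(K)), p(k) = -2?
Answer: I*sqrt(3083) ≈ 55.525*I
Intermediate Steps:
y(X, K) = -(10 + K)/(8*(-2 + X)) (y(X, K) = -(K + 10)/(8*(X - 2)) = -(10 + K)/(8*(-2 + X)))
l(m, r) = 3*m
sqrt(-1829 + l(-418, y(23, -13))) = sqrt(-1829 + 3*(-418)) = sqrt(-1829 - 1254) = sqrt(-3083) = I*sqrt(3083)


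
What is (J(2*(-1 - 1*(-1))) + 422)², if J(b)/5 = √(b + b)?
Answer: 178084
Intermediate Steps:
J(b) = 5*√2*√b (J(b) = 5*√(b + b) = 5*√(2*b) = 5*(√2*√b) = 5*√2*√b)
(J(2*(-1 - 1*(-1))) + 422)² = (5*√2*√(2*(-1 - 1*(-1))) + 422)² = (5*√2*√(2*(-1 + 1)) + 422)² = (5*√2*√(2*0) + 422)² = (5*√2*√0 + 422)² = (5*√2*0 + 422)² = (0 + 422)² = 422² = 178084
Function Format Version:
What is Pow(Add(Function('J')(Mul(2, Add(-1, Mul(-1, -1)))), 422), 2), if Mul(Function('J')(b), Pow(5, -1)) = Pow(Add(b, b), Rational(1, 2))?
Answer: 178084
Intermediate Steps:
Function('J')(b) = Mul(5, Pow(2, Rational(1, 2)), Pow(b, Rational(1, 2))) (Function('J')(b) = Mul(5, Pow(Add(b, b), Rational(1, 2))) = Mul(5, Pow(Mul(2, b), Rational(1, 2))) = Mul(5, Mul(Pow(2, Rational(1, 2)), Pow(b, Rational(1, 2)))) = Mul(5, Pow(2, Rational(1, 2)), Pow(b, Rational(1, 2))))
Pow(Add(Function('J')(Mul(2, Add(-1, Mul(-1, -1)))), 422), 2) = Pow(Add(Mul(5, Pow(2, Rational(1, 2)), Pow(Mul(2, Add(-1, Mul(-1, -1))), Rational(1, 2))), 422), 2) = Pow(Add(Mul(5, Pow(2, Rational(1, 2)), Pow(Mul(2, Add(-1, 1)), Rational(1, 2))), 422), 2) = Pow(Add(Mul(5, Pow(2, Rational(1, 2)), Pow(Mul(2, 0), Rational(1, 2))), 422), 2) = Pow(Add(Mul(5, Pow(2, Rational(1, 2)), Pow(0, Rational(1, 2))), 422), 2) = Pow(Add(Mul(5, Pow(2, Rational(1, 2)), 0), 422), 2) = Pow(Add(0, 422), 2) = Pow(422, 2) = 178084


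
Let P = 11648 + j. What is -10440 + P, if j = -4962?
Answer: -3754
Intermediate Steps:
P = 6686 (P = 11648 - 4962 = 6686)
-10440 + P = -10440 + 6686 = -3754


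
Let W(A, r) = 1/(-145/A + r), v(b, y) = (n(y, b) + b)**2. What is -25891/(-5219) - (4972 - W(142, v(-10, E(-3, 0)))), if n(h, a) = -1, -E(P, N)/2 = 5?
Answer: -25979354003/5230359 ≈ -4967.0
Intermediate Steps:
E(P, N) = -10 (E(P, N) = -2*5 = -10)
v(b, y) = (-1 + b)**2
W(A, r) = 1/(r - 145/A)
-25891/(-5219) - (4972 - W(142, v(-10, E(-3, 0)))) = -25891/(-5219) - (4972 - 142/(-145 + 142*(-1 - 10)**2)) = -25891*(-1/5219) - (4972 - 142/(-145 + 142*(-11)**2)) = 1523/307 - (4972 - 142/(-145 + 142*121)) = 1523/307 - (4972 - 142/(-145 + 17182)) = 1523/307 - (4972 - 142/17037) = 1523/307 - 1*84707822/17037 = 1523/307 - 84707822/17037 = -25979354003/5230359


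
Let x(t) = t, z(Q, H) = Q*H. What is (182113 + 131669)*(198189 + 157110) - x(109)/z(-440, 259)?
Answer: 12704993656019389/113960 ≈ 1.1149e+11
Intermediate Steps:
z(Q, H) = H*Q
(182113 + 131669)*(198189 + 157110) - x(109)/z(-440, 259) = (182113 + 131669)*(198189 + 157110) - 109/(259*(-440)) = 313782*355299 - 109/(-113960) = 111486430818 - 109*(-1)/113960 = 111486430818 - 1*(-109/113960) = 111486430818 + 109/113960 = 12704993656019389/113960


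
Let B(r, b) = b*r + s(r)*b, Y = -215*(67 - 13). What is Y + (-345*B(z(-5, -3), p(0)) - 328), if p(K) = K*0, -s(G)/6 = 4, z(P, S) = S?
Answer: -11938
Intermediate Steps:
s(G) = -24 (s(G) = -6*4 = -24)
Y = -11610 (Y = -215*54 = -11610)
p(K) = 0
B(r, b) = -24*b + b*r (B(r, b) = b*r - 24*b = -24*b + b*r)
Y + (-345*B(z(-5, -3), p(0)) - 328) = -11610 + (-0*(-24 - 3) - 328) = -11610 + (-0*(-27) - 328) = -11610 + (-345*0 - 328) = -11610 + (0 - 328) = -11610 - 328 = -11938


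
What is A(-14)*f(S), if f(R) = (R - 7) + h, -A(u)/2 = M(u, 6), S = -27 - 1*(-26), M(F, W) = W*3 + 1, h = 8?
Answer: 0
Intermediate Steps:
M(F, W) = 1 + 3*W (M(F, W) = 3*W + 1 = 1 + 3*W)
S = -1 (S = -27 + 26 = -1)
A(u) = -38 (A(u) = -2*(1 + 3*6) = -2*(1 + 18) = -2*19 = -38)
f(R) = 1 + R (f(R) = (R - 7) + 8 = (-7 + R) + 8 = 1 + R)
A(-14)*f(S) = -38*(1 - 1) = -38*0 = 0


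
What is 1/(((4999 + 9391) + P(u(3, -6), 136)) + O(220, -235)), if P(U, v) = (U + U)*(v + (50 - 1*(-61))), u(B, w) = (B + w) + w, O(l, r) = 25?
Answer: 1/9969 ≈ 0.00010031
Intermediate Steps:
u(B, w) = B + 2*w
P(U, v) = 2*U*(111 + v) (P(U, v) = (2*U)*(v + (50 + 61)) = (2*U)*(v + 111) = (2*U)*(111 + v) = 2*U*(111 + v))
1/(((4999 + 9391) + P(u(3, -6), 136)) + O(220, -235)) = 1/(((4999 + 9391) + 2*(3 + 2*(-6))*(111 + 136)) + 25) = 1/((14390 + 2*(3 - 12)*247) + 25) = 1/((14390 + 2*(-9)*247) + 25) = 1/((14390 - 4446) + 25) = 1/(9944 + 25) = 1/9969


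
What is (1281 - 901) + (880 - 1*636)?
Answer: 624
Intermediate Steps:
(1281 - 901) + (880 - 1*636) = 380 + (880 - 636) = 380 + 244 = 624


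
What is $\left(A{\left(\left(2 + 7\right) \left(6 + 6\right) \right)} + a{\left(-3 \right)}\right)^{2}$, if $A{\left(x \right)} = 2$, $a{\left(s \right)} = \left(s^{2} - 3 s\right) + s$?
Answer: $289$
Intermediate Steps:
$a{\left(s \right)} = s^{2} - 2 s$
$\left(A{\left(\left(2 + 7\right) \left(6 + 6\right) \right)} + a{\left(-3 \right)}\right)^{2} = \left(2 - 3 \left(-2 - 3\right)\right)^{2} = \left(2 - -15\right)^{2} = \left(2 + 15\right)^{2} = 17^{2} = 289$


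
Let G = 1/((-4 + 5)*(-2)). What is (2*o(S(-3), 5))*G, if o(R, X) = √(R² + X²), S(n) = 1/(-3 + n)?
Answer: -√901/6 ≈ -5.0028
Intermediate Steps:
G = -½ (G = 1/(1*(-2)) = 1/(-2) = -½ ≈ -0.50000)
(2*o(S(-3), 5))*G = (2*√((1/(-3 - 3))² + 5²))*(-½) = (2*√((1/(-6))² + 25))*(-½) = (2*√((-⅙)² + 25))*(-½) = (2*√(1/36 + 25))*(-½) = (2*√(901/36))*(-½) = (2*(√901/6))*(-½) = (√901/3)*(-½) = -√901/6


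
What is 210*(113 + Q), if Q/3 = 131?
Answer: 106260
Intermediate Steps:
Q = 393 (Q = 3*131 = 393)
210*(113 + Q) = 210*(113 + 393) = 210*506 = 106260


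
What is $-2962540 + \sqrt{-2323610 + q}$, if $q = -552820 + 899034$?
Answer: $-2962540 + 2 i \sqrt{494349} \approx -2.9625 \cdot 10^{6} + 1406.2 i$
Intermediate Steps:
$q = 346214$
$-2962540 + \sqrt{-2323610 + q} = -2962540 + \sqrt{-2323610 + 346214} = -2962540 + \sqrt{-1977396} = -2962540 + 2 i \sqrt{494349}$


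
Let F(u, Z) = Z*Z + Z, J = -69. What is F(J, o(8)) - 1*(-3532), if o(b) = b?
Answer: 3604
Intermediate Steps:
F(u, Z) = Z + Z² (F(u, Z) = Z² + Z = Z + Z²)
F(J, o(8)) - 1*(-3532) = 8*(1 + 8) - 1*(-3532) = 8*9 + 3532 = 72 + 3532 = 3604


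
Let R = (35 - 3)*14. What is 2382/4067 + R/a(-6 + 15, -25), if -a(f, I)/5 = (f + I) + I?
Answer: 2310326/833735 ≈ 2.7711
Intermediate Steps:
a(f, I) = -10*I - 5*f (a(f, I) = -5*((f + I) + I) = -5*((I + f) + I) = -5*(f + 2*I) = -10*I - 5*f)
R = 448 (R = 32*14 = 448)
2382/4067 + R/a(-6 + 15, -25) = 2382/4067 + 448/(-10*(-25) - 5*(-6 + 15)) = 2382*(1/4067) + 448/(250 - 5*9) = 2382/4067 + 448/(250 - 45) = 2382/4067 + 448/205 = 2310326/833735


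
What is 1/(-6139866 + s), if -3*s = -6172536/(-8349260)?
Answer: -2087315/12815834914168 ≈ -1.6287e-7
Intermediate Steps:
s = -514378/2087315 (s = -(-2057512)/(-8349260) = -(-2057512)*(-1)/8349260 = -1/3*1543134/2087315 = -514378/2087315 ≈ -0.24643)
1/(-6139866 + s) = 1/(-6139866 - 514378/2087315) = 1/(-12815834914168/2087315) = -2087315/12815834914168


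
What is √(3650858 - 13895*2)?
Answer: 2*√905767 ≈ 1903.4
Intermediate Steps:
√(3650858 - 13895*2) = √(3650858 - 27790) = √3623068 = 2*√905767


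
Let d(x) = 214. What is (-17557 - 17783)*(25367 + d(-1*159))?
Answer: -904032540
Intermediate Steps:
(-17557 - 17783)*(25367 + d(-1*159)) = (-17557 - 17783)*(25367 + 214) = -35340*25581 = -904032540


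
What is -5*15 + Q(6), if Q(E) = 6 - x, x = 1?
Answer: -70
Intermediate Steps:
Q(E) = 5 (Q(E) = 6 - 1*1 = 6 - 1 = 5)
-5*15 + Q(6) = -5*15 + 5 = -75 + 5 = -70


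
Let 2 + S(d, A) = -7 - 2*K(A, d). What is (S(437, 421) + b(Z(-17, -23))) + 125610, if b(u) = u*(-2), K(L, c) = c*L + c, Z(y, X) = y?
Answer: -243193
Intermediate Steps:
K(L, c) = c + L*c (K(L, c) = L*c + c = c + L*c)
b(u) = -2*u
S(d, A) = -9 - 2*d*(1 + A) (S(d, A) = -2 + (-7 - 2*d*(1 + A)) = -9 - 2*d*(1 + A))
(S(437, 421) + b(Z(-17, -23))) + 125610 = ((-9 - 2*437*(1 + 421)) - 2*(-17)) + 125610 = ((-9 - 2*437*422) + 34) + 125610 = ((-9 - 368828) + 34) + 125610 = (-368837 + 34) + 125610 = -368803 + 125610 = -243193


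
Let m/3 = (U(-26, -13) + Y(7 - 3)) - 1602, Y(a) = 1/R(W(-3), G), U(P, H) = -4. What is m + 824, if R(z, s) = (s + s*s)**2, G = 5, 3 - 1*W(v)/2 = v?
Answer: -1198199/300 ≈ -3994.0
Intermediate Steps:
W(v) = 6 - 2*v
R(z, s) = (s + s**2)**2
Y(a) = 1/900 (Y(a) = 1/(5**2*(1 + 5)**2) = 1/(25*6**2) = 1/(25*36) = 1/900)
m = -1445399/300 (m = 3*((-4 + 1/900) - 1602) = 3*(-3599/900 - 1602) = 3*(-1445399/900) = -1445399/300 ≈ -4818.0)
m + 824 = -1445399/300 + 824 = -1198199/300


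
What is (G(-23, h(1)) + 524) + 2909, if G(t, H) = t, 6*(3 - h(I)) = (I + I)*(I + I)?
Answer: 3410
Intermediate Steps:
h(I) = 3 - 2*I**2/3 (h(I) = 3 - (I + I)*(I + I)/6 = 3 - 2*I*2*I/6 = 3 - 2*I**2/3)
(G(-23, h(1)) + 524) + 2909 = (-23 + 524) + 2909 = 501 + 2909 = 3410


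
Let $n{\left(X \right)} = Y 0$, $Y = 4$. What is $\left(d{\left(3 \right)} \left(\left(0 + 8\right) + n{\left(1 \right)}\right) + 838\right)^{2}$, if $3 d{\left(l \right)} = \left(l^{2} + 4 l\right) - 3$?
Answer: $784996$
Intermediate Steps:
$n{\left(X \right)} = 0$ ($n{\left(X \right)} = 4 \cdot 0 = 0$)
$d{\left(l \right)} = -1 + \frac{l^{2}}{3} + \frac{4 l}{3}$ ($d{\left(l \right)} = \frac{\left(l^{2} + 4 l\right) - 3}{3} = \frac{-3 + l^{2} + 4 l}{3} = -1 + \frac{l^{2}}{3} + \frac{4 l}{3}$)
$\left(d{\left(3 \right)} \left(\left(0 + 8\right) + n{\left(1 \right)}\right) + 838\right)^{2} = \left(\left(-1 + \frac{3^{2}}{3} + \frac{4}{3} \cdot 3\right) \left(\left(0 + 8\right) + 0\right) + 838\right)^{2} = \left(\left(-1 + \frac{1}{3} \cdot 9 + 4\right) \left(8 + 0\right) + 838\right)^{2} = \left(\left(-1 + 3 + 4\right) 8 + 838\right)^{2} = \left(6 \cdot 8 + 838\right)^{2} = \left(48 + 838\right)^{2} = 886^{2} = 784996$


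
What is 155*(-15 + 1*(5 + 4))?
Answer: -930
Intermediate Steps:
155*(-15 + 1*(5 + 4)) = 155*(-15 + 1*9) = 155*(-15 + 9) = 155*(-6) = -930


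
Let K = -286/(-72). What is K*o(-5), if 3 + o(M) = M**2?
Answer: 1573/18 ≈ 87.389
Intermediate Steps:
o(M) = -3 + M**2
K = 143/36 (K = -286*(-1/72) = 143/36 ≈ 3.9722)
K*o(-5) = 143*(-3 + (-5)**2)/36 = 143*(-3 + 25)/36 = (143/36)*22 = 1573/18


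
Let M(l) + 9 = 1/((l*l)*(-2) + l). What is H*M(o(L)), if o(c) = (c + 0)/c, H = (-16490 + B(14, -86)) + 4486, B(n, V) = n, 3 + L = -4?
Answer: 119900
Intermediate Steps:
L = -7 (L = -3 - 4 = -7)
H = -11990 (H = (-16490 + 14) + 4486 = -16476 + 4486 = -11990)
o(c) = 1 (o(c) = c/c = 1)
M(l) = -9 + 1/(l - 2*l²) (M(l) = -9 + 1/((l*l)*(-2) + l) = -9 + 1/(l²*(-2) + l) = -9 + 1/(-2*l² + l) = -9 + 1/(l - 2*l²))
H*M(o(L)) = -11990*(-1 - 18*1² + 9*1)/(1*(-1 + 2*1)) = -11990*(-1 - 18*1 + 9)/(-1 + 2) = -11990*(-1 - 18 + 9)/1 = -11990*(-10) = 119900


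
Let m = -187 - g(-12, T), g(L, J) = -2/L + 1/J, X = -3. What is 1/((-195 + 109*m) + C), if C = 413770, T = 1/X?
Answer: 6/2361005 ≈ 2.5413e-6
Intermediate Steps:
T = -⅓ (T = 1/(-3) = -⅓ ≈ -0.33333)
g(L, J) = 1/J - 2/L (g(L, J) = -2/L + 1/J = 1/J - 2/L)
m = -1105/6 (m = -187 - (1/(-⅓) - 2/(-12)) = -187 - (-3 - 2*(-1/12)) = -187 - (-3 + ⅙) = -187 - 1*(-17/6) = -187 + 17/6 = -1105/6 ≈ -184.17)
1/((-195 + 109*m) + C) = 1/((-195 + 109*(-1105/6)) + 413770) = 1/((-195 - 120445/6) + 413770) = 1/(-121615/6 + 413770) = 1/(2361005/6) = 6/2361005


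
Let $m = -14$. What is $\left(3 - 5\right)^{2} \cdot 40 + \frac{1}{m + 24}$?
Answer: $\frac{1601}{10} \approx 160.1$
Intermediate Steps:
$\left(3 - 5\right)^{2} \cdot 40 + \frac{1}{m + 24} = \left(3 - 5\right)^{2} \cdot 40 + \frac{1}{-14 + 24} = \left(-2\right)^{2} \cdot 40 + \frac{1}{10} = 4 \cdot 40 + \frac{1}{10} = 160 + \frac{1}{10} = \frac{1601}{10}$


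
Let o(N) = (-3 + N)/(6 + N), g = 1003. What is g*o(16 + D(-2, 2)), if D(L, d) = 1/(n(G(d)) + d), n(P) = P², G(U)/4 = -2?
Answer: 861577/1453 ≈ 592.96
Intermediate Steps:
G(U) = -8 (G(U) = 4*(-2) = -8)
D(L, d) = 1/(64 + d) (D(L, d) = 1/((-8)² + d) = 1/(64 + d))
o(N) = (-3 + N)/(6 + N)
g*o(16 + D(-2, 2)) = 1003*((-3 + (16 + 1/(64 + 2)))/(6 + (16 + 1/(64 + 2)))) = 1003*((-3 + (16 + 1/66))/(6 + (16 + 1/66))) = 1003*((-3 + 1057/66)/(6 + 1057/66)) = 1003*((859/66)/(1453/66)) = 1003*((66/1453)*(859/66)) = 1003*(859/1453) = 861577/1453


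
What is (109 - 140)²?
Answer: 961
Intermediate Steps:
(109 - 140)² = (-31)² = 961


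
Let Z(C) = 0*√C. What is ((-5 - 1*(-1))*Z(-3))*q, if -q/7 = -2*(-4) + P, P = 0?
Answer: 0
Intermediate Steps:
q = -56 (q = -7*(-2*(-4) + 0) = -7*(8 + 0) = -7*8 = -56)
Z(C) = 0
((-5 - 1*(-1))*Z(-3))*q = ((-5 - 1*(-1))*0)*(-56) = ((-5 + 1)*0)*(-56) = -4*0*(-56) = 0*(-56) = 0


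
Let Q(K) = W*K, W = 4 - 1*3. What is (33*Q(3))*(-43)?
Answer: -4257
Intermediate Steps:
W = 1 (W = 4 - 3 = 1)
Q(K) = K (Q(K) = 1*K = K)
(33*Q(3))*(-43) = (33*3)*(-43) = 99*(-43) = -4257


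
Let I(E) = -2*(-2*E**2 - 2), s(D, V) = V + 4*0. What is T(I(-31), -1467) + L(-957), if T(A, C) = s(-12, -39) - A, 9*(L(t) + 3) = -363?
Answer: -11791/3 ≈ -3930.3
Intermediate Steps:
s(D, V) = V (s(D, V) = V + 0 = V)
L(t) = -130/3 (L(t) = -3 + (1/9)*(-363) = -3 - 121/3 = -130/3)
I(E) = 4 + 4*E**2 (I(E) = -2*(-2 - 2*E**2) = 4 + 4*E**2)
T(A, C) = -39 - A
T(I(-31), -1467) + L(-957) = (-39 - (4 + 4*(-31)**2)) - 130/3 = (-39 - (4 + 4*961)) - 130/3 = (-39 - (4 + 3844)) - 130/3 = (-39 - 1*3848) - 130/3 = (-39 - 3848) - 130/3 = -3887 - 130/3 = -11791/3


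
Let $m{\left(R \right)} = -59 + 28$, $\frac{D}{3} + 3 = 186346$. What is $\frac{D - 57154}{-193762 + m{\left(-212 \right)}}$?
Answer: $- \frac{501875}{193793} \approx -2.5897$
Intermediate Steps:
$D = 559029$ ($D = -9 + 3 \cdot 186346 = -9 + 559038 = 559029$)
$m{\left(R \right)} = -31$
$\frac{D - 57154}{-193762 + m{\left(-212 \right)}} = \frac{559029 - 57154}{-193762 - 31} = \frac{501875}{-193793} = 501875 \left(- \frac{1}{193793}\right) = - \frac{501875}{193793}$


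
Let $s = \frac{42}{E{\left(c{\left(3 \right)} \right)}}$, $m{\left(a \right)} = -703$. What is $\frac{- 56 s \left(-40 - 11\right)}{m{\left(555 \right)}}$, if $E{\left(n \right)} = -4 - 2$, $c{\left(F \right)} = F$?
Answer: $\frac{19992}{703} \approx 28.438$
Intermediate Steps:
$E{\left(n \right)} = -6$ ($E{\left(n \right)} = -4 - 2 = -6$)
$s = -7$ ($s = \frac{42}{-6} = 42 \left(- \frac{1}{6}\right) = -7$)
$\frac{- 56 s \left(-40 - 11\right)}{m{\left(555 \right)}} = \frac{\left(-56\right) \left(-7\right) \left(-40 - 11\right)}{-703} = 392 \left(-40 - 11\right) \left(- \frac{1}{703}\right) = 392 \left(-51\right) \left(- \frac{1}{703}\right) = \left(-19992\right) \left(- \frac{1}{703}\right) = \frac{19992}{703}$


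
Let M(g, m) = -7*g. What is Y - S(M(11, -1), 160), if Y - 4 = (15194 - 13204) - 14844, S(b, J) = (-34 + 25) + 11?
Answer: -12852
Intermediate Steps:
S(b, J) = 2 (S(b, J) = -9 + 11 = 2)
Y = -12850 (Y = 4 + ((15194 - 13204) - 14844) = 4 + (1990 - 14844) = 4 - 12854 = -12850)
Y - S(M(11, -1), 160) = -12850 - 1*2 = -12850 - 2 = -12852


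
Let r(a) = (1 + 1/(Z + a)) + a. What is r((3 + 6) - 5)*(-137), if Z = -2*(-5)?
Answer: -9727/14 ≈ -694.79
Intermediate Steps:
Z = 10
r(a) = 1 + a + 1/(10 + a) (r(a) = (1 + 1/(10 + a)) + a = 1 + a + 1/(10 + a))
r((3 + 6) - 5)*(-137) = ((11 + ((3 + 6) - 5)² + 11*((3 + 6) - 5))/(10 + ((3 + 6) - 5)))*(-137) = ((11 + (9 - 5)² + 11*(9 - 5))/(10 + (9 - 5)))*(-137) = ((11 + 4² + 11*4)/(10 + 4))*(-137) = ((11 + 16 + 44)/14)*(-137) = ((1/14)*71)*(-137) = (71/14)*(-137) = -9727/14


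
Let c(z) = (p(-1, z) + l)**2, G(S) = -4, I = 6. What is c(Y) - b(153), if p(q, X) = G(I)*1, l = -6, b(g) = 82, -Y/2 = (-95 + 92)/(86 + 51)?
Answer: 18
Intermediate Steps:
Y = 6/137 (Y = -2*(-95 + 92)/(86 + 51) = -(-6)/137 = -2*(-3/137) = 6/137 ≈ 0.043796)
p(q, X) = -4 (p(q, X) = -4*1 = -4)
c(z) = 100 (c(z) = (-4 - 6)**2 = (-10)**2 = 100)
c(Y) - b(153) = 100 - 1*82 = 100 - 82 = 18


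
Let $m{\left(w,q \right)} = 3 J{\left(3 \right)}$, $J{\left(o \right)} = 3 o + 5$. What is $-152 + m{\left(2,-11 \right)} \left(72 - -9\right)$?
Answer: $3250$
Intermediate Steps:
$J{\left(o \right)} = 5 + 3 o$
$m{\left(w,q \right)} = 42$ ($m{\left(w,q \right)} = 3 \left(5 + 3 \cdot 3\right) = 3 \left(5 + 9\right) = 3 \cdot 14 = 42$)
$-152 + m{\left(2,-11 \right)} \left(72 - -9\right) = -152 + 42 \left(72 - -9\right) = -152 + 42 \left(72 + 9\right) = -152 + 42 \cdot 81 = -152 + 3402 = 3250$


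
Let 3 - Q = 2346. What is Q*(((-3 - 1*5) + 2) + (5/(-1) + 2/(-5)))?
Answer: 133551/5 ≈ 26710.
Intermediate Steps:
Q = -2343 (Q = 3 - 1*2346 = 3 - 2346 = -2343)
Q*(((-3 - 1*5) + 2) + (5/(-1) + 2/(-5))) = -2343*(((-3 - 1*5) + 2) + (5/(-1) + 2/(-5))) = -2343*(((-3 - 5) + 2) + (5*(-1) + 2*(-⅕))) = -2343*((-8 + 2) + (-5 - ⅖)) = -2343*(-6 - 27/5) = -2343*(-57/5) = 133551/5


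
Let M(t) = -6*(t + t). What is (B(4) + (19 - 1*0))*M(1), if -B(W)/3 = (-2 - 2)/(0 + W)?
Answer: -264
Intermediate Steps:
M(t) = -12*t
B(W) = 12/W (B(W) = -3*(-2 - 2)/(0 + W) = -(-12)/W = 12/W)
(B(4) + (19 - 1*0))*M(1) = (12/4 + (19 - 1*0))*(-12*1) = (12*(1/4) + (19 + 0))*(-12) = (3 + 19)*(-12) = 22*(-12) = -264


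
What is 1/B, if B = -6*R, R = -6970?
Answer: 1/41820 ≈ 2.3912e-5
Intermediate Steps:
B = 41820 (B = -6*(-6970) = 41820)
1/B = 1/41820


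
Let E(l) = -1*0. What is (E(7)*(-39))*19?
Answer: 0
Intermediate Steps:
E(l) = 0
(E(7)*(-39))*19 = (0*(-39))*19 = 0*19 = 0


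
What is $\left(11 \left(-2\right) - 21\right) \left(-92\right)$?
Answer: $3956$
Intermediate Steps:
$\left(11 \left(-2\right) - 21\right) \left(-92\right) = \left(-22 - 21\right) \left(-92\right) = \left(-43\right) \left(-92\right) = 3956$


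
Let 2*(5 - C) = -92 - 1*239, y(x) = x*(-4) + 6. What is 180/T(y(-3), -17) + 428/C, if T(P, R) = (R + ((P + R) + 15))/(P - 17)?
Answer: -60524/341 ≈ -177.49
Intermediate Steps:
y(x) = 6 - 4*x (y(x) = -4*x + 6 = 6 - 4*x)
C = 341/2 (C = 5 - (-92 - 1*239)/2 = 5 - (-92 - 239)/2 = 5 - ½*(-331) = 5 + 331/2 = 341/2 ≈ 170.50)
T(P, R) = (15 + P + 2*R)/(-17 + P) (T(P, R) = (R + (15 + P + R))/(-17 + P) = (15 + P + 2*R)/(-17 + P))
180/T(y(-3), -17) + 428/C = 180/(((15 + (6 - 4*(-3)) + 2*(-17))/(-17 + (6 - 4*(-3))))) + 428/(341/2) = 180/(((15 + (6 + 12) - 34)/(-17 + (6 + 12)))) + 428*(2/341) = 180/(((15 + 18 - 34)/(-17 + 18))) + 856/341 = 180/((-1/1)) + 856/341 = 180/((1*(-1))) + 856/341 = 180/(-1) + 856/341 = 180*(-1) + 856/341 = -180 + 856/341 = -60524/341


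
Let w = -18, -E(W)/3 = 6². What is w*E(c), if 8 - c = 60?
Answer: 1944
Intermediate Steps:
c = -52 (c = 8 - 1*60 = 8 - 60 = -52)
E(W) = -108 (E(W) = -3*6² = -3*36 = -108)
w*E(c) = -18*(-108) = 1944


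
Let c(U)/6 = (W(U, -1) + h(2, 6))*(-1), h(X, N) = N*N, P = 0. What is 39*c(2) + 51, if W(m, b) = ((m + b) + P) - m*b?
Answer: -9075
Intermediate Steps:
W(m, b) = b + m - b*m (W(m, b) = ((m + b) + 0) - m*b = ((b + m) + 0) - b*m = (b + m) - b*m = b + m - b*m)
h(X, N) = N²
c(U) = -210 - 12*U (c(U) = 6*(((-1 + U - 1*(-1)*U) + 6²)*(-1)) = 6*(((-1 + U + U) + 36)*(-1)) = 6*(((-1 + 2*U) + 36)*(-1)) = 6*((35 + 2*U)*(-1)) = 6*(-35 - 2*U) = -210 - 12*U)
39*c(2) + 51 = 39*(-210 - 12*2) + 51 = 39*(-210 - 24) + 51 = 39*(-234) + 51 = -9126 + 51 = -9075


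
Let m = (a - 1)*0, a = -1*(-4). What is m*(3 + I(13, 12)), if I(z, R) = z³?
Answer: 0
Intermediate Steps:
a = 4
m = 0 (m = (4 - 1)*0 = 3*0 = 0)
m*(3 + I(13, 12)) = 0*(3 + 13³) = 0*(3 + 2197) = 0*2200 = 0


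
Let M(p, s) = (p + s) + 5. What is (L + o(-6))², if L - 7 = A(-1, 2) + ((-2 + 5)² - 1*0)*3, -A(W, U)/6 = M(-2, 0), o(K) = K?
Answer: 100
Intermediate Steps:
M(p, s) = 5 + p + s
A(W, U) = -18 (A(W, U) = -6*(5 - 2 + 0) = -6*3 = -18)
L = 16 (L = 7 + (-18 + ((-2 + 5)² - 1*0)*3) = 7 + (-18 + (3² + 0)*3) = 7 + (-18 + (9 + 0)*3) = 7 + (-18 + 9*3) = 7 + (-18 + 27) = 7 + 9 = 16)
(L + o(-6))² = (16 - 6)² = 10² = 100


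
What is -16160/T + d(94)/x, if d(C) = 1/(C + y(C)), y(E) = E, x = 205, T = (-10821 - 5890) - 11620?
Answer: 15191091/26631140 ≈ 0.57043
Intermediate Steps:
T = -28331 (T = -16711 - 11620 = -28331)
d(C) = 1/(2*C) (d(C) = 1/(C + C) = 1/(2*C))
-16160/T + d(94)/x = -16160/(-28331) + ((½)/94)/205 = -16160*(-1/28331) + ((½)*(1/94))*(1/205) = 16160/28331 + (1/188)*(1/205) = 16160/28331 + 1/38540 = 15191091/26631140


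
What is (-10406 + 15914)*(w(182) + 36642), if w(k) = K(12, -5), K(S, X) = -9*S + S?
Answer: 201295368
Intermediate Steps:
K(S, X) = -8*S
w(k) = -96 (w(k) = -8*12 = -96)
(-10406 + 15914)*(w(182) + 36642) = (-10406 + 15914)*(-96 + 36642) = 5508*36546 = 201295368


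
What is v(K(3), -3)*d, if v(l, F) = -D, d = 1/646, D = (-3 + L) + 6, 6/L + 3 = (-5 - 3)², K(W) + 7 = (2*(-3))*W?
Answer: -189/39406 ≈ -0.0047962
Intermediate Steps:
K(W) = -7 - 6*W (K(W) = -7 + (2*(-3))*W = -7 - 6*W)
L = 6/61 (L = 6/(-3 + (-5 - 3)²) = 6/(-3 + (-8)²) = 6/(-3 + 64) = 6/61 ≈ 0.098361)
D = 189/61 (D = (-3 + 6/61) + 6 = -177/61 + 6 = 189/61 ≈ 3.0984)
d = 1/646 ≈ 0.0015480
v(l, F) = -189/61 (v(l, F) = -1*189/61 = -189/61)
v(K(3), -3)*d = -189/61*1/646 = -189/39406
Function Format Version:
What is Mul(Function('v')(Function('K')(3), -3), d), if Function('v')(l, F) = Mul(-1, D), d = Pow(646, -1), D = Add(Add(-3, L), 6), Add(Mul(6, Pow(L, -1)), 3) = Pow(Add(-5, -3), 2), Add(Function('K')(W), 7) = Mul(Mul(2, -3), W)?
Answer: Rational(-189, 39406) ≈ -0.0047962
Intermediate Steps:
Function('K')(W) = Add(-7, Mul(-6, W)) (Function('K')(W) = Add(-7, Mul(Mul(2, -3), W)) = Add(-7, Mul(-6, W)))
L = Rational(6, 61) (L = Mul(6, Pow(Add(-3, Pow(Add(-5, -3), 2)), -1)) = Mul(6, Pow(Add(-3, Pow(-8, 2)), -1)) = Mul(6, Pow(Add(-3, 64), -1)) = Mul(6, Pow(61, -1)) = Mul(6, Rational(1, 61)) = Rational(6, 61) ≈ 0.098361)
D = Rational(189, 61) (D = Add(Add(-3, Rational(6, 61)), 6) = Add(Rational(-177, 61), 6) = Rational(189, 61) ≈ 3.0984)
d = Rational(1, 646) ≈ 0.0015480
Function('v')(l, F) = Rational(-189, 61) (Function('v')(l, F) = Mul(-1, Rational(189, 61)) = Rational(-189, 61))
Mul(Function('v')(Function('K')(3), -3), d) = Mul(Rational(-189, 61), Rational(1, 646)) = Rational(-189, 39406)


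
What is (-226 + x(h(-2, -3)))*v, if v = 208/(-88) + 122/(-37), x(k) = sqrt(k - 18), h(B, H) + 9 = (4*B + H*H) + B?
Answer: 520704/407 - 4608*I*sqrt(7)/407 ≈ 1279.4 - 29.955*I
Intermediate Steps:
h(B, H) = -9 + H**2 + 5*B (h(B, H) = -9 + ((4*B + H*H) + B) = -9 + ((4*B + H**2) + B) = -9 + ((H**2 + 4*B) + B) = -9 + (H**2 + 5*B) = -9 + H**2 + 5*B)
x(k) = sqrt(-18 + k)
v = -2304/407 (v = 208*(-1/88) + 122*(-1/37) = -26/11 - 122/37 = -2304/407 ≈ -5.6609)
(-226 + x(h(-2, -3)))*v = (-226 + sqrt(-18 + (-9 + (-3)**2 + 5*(-2))))*(-2304/407) = (-226 + sqrt(-18 + (-9 + 9 - 10)))*(-2304/407) = (-226 + sqrt(-18 - 10))*(-2304/407) = (-226 + sqrt(-28))*(-2304/407) = (-226 + 2*I*sqrt(7))*(-2304/407) = 520704/407 - 4608*I*sqrt(7)/407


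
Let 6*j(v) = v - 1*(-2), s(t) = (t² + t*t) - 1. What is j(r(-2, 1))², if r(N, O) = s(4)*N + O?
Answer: 3481/36 ≈ 96.694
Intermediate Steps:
s(t) = -1 + 2*t² (s(t) = (t² + t²) - 1 = 2*t² - 1 = -1 + 2*t²)
r(N, O) = O + 31*N (r(N, O) = (-1 + 2*4²)*N + O = (-1 + 2*16)*N + O = (-1 + 32)*N + O = 31*N + O = O + 31*N)
j(v) = ⅓ + v/6 (j(v) = (v - 1*(-2))/6 = (v + 2)/6 = (2 + v)/6 = ⅓ + v/6)
j(r(-2, 1))² = (⅓ + (1 + 31*(-2))/6)² = (⅓ + (1 - 62)/6)² = (⅓ + (⅙)*(-61))² = (⅓ - 61/6)² = (-59/6)² = 3481/36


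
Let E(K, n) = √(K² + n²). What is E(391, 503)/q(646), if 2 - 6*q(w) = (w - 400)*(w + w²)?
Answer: -3*√405890/51409325 ≈ -3.7178e-5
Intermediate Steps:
q(w) = ⅓ - (-400 + w)*(w + w²)/6 (q(w) = ⅓ - (w - 400)*(w + w²)/6 = ⅓ - (-400 + w)*(w + w²)/6)
E(391, 503)/q(646) = √(391² + 503²)/(⅓ - ⅙*646³ + (133/2)*646² + (200/3)*646) = √(152881 + 253009)/(⅓ - ⅙*269586136 + (133/2)*417316 + 129200/3) = √405890/(⅓ - 134793068/3 + 27751514 + 129200/3) = √405890/(-51409325/3) = √405890*(-3/51409325) = -3*√405890/51409325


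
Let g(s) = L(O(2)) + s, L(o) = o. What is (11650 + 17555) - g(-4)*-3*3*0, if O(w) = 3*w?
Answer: 29205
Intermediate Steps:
g(s) = 6 + s (g(s) = 3*2 + s = 6 + s)
(11650 + 17555) - g(-4)*-3*3*0 = (11650 + 17555) - (6 - 4)*-3*3*0 = 29205 - 2*(-9*0) = 29205 - 2*0 = 29205 - 1*0 = 29205 + 0 = 29205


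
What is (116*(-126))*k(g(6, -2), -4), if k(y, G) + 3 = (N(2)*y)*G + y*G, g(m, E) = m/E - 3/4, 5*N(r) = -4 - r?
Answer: 87696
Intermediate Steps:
N(r) = -⅘ - r/5 (N(r) = (-4 - r)/5 = -⅘ - r/5)
g(m, E) = -¾ + m/E (g(m, E) = m/E - 3*¼ = m/E - ¾ = -¾ + m/E)
k(y, G) = -3 - G*y/5 (k(y, G) = -3 + (((-⅘ - ⅕*2)*y)*G + y*G) = -3 + (((-⅘ - ⅖)*y)*G + G*y) = -3 + ((-6*y/5)*G + G*y) = -3 + (-6*G*y/5 + G*y) = -3 - G*y/5)
(116*(-126))*k(g(6, -2), -4) = (116*(-126))*(-3 - ⅕*(-4)*(-¾ + 6/(-2))) = -14616*(-3 - ⅕*(-4)*(-¾ + 6*(-½))) = -14616*(-3 - ⅕*(-4)*(-¾ - 3)) = -14616*(-3 - ⅕*(-4)*(-15/4)) = -14616*(-3 - 3) = -14616*(-6) = 87696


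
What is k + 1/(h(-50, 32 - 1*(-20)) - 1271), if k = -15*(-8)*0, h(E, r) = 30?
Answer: -1/1241 ≈ -0.00080580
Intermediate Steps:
k = 0 (k = 120*0 = 0)
k + 1/(h(-50, 32 - 1*(-20)) - 1271) = 0 + 1/(30 - 1271) = 0 + 1/(-1241) = 0 - 1/1241 = -1/1241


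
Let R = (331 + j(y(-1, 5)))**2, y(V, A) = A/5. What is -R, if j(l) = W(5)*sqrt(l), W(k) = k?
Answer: -112896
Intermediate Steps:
y(V, A) = A/5 (y(V, A) = A*(1/5) = A/5)
j(l) = 5*sqrt(l)
R = 112896 (R = (331 + 5*sqrt((1/5)*5))**2 = (331 + 5*sqrt(1))**2 = (331 + 5*1)**2 = (331 + 5)**2 = 336**2 = 112896)
-R = -1*112896 = -112896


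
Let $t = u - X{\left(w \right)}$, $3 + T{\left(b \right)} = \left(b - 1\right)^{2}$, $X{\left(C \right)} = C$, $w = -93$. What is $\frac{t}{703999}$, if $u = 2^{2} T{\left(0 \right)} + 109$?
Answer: $\frac{194}{703999} \approx 0.00027557$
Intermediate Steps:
$T{\left(b \right)} = -3 + \left(-1 + b\right)^{2}$ ($T{\left(b \right)} = -3 + \left(b - 1\right)^{2} = -3 + \left(-1 + b\right)^{2}$)
$u = 101$ ($u = 2^{2} \left(-3 + \left(-1 + 0\right)^{2}\right) + 109 = 4 \left(-3 + \left(-1\right)^{2}\right) + 109 = 4 \left(-3 + 1\right) + 109 = 4 \left(-2\right) + 109 = -8 + 109 = 101$)
$t = 194$ ($t = 101 - -93 = 101 + 93 = 194$)
$\frac{t}{703999} = \frac{194}{703999}$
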